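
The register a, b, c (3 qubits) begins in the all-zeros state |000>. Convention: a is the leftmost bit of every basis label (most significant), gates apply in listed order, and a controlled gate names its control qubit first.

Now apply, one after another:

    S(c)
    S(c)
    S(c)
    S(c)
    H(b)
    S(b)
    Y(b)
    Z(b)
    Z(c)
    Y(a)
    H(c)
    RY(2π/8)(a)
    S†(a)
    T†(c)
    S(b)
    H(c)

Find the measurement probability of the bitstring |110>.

Outcome |110> occurs with probability sqrt(2)/8 + 3/16. Key observation: gates 1-4 undo each other exactly, leaving only the rest of the circuit to track.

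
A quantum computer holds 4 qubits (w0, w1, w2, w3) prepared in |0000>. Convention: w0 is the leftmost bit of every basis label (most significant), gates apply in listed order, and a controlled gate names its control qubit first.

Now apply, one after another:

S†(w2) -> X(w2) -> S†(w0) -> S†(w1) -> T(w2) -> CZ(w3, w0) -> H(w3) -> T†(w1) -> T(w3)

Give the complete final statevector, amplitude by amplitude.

The resulting statevector has amplitude sqrt(2)*exp(I*pi/4)/2 on |0010>, sqrt(2)*I/2 on |0011>, and 0 on every other basis state.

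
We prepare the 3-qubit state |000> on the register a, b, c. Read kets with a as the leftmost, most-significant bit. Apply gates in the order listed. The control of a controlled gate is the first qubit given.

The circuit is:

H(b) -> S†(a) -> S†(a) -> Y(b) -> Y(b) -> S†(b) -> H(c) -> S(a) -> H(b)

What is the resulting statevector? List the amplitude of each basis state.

The resulting statevector has amplitude sqrt(2)*(1 - I)/4 on |000>, sqrt(2)*(1 - I)/4 on |001>, sqrt(2)*(1 + I)/4 on |010>, sqrt(2)*(1 + I)/4 on |011>, 0 on |100>, 0 on |101>, 0 on |110>, 0 on |111>.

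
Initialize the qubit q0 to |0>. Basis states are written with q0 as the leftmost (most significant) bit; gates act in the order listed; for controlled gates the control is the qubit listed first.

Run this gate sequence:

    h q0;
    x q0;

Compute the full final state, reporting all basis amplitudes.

The final amplitudes are sqrt(2)/2 on |0>, sqrt(2)/2 on |1>.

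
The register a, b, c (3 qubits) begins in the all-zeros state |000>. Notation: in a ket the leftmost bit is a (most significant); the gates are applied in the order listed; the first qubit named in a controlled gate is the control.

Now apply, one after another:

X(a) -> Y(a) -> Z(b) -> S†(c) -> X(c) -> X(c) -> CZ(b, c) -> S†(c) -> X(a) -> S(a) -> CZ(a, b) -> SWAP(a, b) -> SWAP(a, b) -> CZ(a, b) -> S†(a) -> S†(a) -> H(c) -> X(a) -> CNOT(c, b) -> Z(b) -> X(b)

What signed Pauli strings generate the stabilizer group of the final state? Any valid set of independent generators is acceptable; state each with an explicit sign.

One valid set of independent stabilizer generators is -IXX, +ZII, -IZZ (any independent generating set of the same group is equally correct). Key observation: steps 10-15 multiply out to the identity, so the circuit reduces to the remaining gates.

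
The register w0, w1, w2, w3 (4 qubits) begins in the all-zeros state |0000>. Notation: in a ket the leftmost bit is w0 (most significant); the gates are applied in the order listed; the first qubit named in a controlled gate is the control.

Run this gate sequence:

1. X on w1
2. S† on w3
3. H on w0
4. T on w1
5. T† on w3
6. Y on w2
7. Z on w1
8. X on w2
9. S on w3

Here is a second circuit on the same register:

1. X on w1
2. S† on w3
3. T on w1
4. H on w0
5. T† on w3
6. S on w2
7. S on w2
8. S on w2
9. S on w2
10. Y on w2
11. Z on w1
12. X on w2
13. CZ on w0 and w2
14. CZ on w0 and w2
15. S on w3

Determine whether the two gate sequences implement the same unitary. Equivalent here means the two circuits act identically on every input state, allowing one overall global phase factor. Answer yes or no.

Yes, they are equivalent — the unitaries differ by at most a global phase.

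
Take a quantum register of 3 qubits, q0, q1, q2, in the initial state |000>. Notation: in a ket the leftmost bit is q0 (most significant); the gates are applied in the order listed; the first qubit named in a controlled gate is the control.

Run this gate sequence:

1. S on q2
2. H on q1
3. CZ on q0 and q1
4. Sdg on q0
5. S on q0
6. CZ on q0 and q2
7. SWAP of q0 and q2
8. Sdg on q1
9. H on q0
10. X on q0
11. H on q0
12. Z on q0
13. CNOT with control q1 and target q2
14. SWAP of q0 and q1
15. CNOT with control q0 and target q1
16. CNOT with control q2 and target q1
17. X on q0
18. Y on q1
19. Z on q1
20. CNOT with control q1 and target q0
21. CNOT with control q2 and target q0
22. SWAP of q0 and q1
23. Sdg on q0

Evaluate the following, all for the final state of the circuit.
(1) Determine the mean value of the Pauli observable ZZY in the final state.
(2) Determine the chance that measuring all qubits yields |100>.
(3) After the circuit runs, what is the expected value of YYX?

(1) In the final state, ZZY has expectation 1. Key observation: steps 9-12 multiply out to the identity, so the circuit reduces to the remaining gates.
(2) A full measurement returns |100> with probability 1/2.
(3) The observable YYX averages to 0.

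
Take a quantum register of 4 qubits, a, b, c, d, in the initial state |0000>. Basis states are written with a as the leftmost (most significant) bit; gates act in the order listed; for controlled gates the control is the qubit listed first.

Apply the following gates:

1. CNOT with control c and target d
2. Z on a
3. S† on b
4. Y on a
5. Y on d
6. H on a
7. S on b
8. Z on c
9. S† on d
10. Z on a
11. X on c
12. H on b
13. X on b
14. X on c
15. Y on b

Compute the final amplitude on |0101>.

The amplitude on |0101> is -1/2.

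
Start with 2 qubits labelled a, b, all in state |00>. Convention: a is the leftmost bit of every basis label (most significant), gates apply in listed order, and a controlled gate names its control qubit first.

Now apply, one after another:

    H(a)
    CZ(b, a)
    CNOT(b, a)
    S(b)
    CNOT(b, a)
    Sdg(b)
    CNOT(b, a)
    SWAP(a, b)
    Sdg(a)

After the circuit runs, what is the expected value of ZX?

The expectation value of ZX is 1.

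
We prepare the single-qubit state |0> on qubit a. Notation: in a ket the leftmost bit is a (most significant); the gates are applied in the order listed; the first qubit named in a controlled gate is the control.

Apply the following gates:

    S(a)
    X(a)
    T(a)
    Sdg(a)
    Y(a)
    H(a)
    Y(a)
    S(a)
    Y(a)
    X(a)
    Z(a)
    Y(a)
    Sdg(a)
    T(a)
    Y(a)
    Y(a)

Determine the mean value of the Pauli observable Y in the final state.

The expectation value of Y is -sqrt(2)/2.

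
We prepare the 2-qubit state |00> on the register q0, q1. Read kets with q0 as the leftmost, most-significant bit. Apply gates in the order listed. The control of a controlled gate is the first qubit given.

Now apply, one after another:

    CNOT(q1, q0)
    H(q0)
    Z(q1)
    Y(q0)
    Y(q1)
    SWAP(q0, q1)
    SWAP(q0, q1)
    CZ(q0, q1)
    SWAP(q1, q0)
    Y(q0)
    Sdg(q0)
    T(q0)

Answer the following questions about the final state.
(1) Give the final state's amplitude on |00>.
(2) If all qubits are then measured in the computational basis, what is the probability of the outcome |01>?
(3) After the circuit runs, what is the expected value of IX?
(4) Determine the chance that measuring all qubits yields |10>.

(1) The final state's coefficient on |00> equals -sqrt(2)*I/2.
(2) A full measurement returns |01> with probability 1/2.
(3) The expectation value of IX is 1.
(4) The probability of measuring |10> is 0.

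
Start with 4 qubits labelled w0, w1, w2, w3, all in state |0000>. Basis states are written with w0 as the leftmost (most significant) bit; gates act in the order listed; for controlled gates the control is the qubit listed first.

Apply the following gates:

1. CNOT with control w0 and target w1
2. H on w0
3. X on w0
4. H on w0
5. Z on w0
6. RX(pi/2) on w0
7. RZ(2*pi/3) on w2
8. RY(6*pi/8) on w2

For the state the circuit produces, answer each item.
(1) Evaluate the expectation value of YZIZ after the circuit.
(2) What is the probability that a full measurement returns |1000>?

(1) The expectation value of YZIZ is -1. Key observation: the block from step 2 through step 5 cancels to the identity and can be dropped.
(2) A full measurement returns |1000> with probability 1/4 - sqrt(2)/8.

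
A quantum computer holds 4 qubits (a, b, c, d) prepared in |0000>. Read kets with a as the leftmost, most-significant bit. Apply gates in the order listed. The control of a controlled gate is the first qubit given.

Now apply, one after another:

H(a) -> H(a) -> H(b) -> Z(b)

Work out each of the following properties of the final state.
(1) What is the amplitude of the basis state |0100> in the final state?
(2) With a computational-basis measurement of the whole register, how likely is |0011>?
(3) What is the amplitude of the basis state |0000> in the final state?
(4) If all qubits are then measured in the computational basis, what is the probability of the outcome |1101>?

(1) The amplitude on |0100> is -sqrt(2)/2. Key observation: the block from step 1 through step 2 cancels to the identity and can be dropped.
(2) Outcome |0011> occurs with probability 0.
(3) The final state's coefficient on |0000> equals sqrt(2)/2.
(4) The probability of measuring |1101> is 0.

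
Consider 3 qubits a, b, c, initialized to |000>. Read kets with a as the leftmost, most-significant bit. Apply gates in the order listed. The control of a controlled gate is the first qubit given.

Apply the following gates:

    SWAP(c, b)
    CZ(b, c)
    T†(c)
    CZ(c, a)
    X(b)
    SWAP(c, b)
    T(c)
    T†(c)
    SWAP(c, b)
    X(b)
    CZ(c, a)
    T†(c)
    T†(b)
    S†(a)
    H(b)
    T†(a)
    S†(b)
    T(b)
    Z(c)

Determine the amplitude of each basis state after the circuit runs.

After the circuit, the state carries amplitude sqrt(2)/2 on |000>, -sqrt(2)*exp(3*I*pi/4)/2 on |010>, and 0 on every other basis state. Key observation: gates 4-11 undo each other exactly, leaving only the rest of the circuit to track.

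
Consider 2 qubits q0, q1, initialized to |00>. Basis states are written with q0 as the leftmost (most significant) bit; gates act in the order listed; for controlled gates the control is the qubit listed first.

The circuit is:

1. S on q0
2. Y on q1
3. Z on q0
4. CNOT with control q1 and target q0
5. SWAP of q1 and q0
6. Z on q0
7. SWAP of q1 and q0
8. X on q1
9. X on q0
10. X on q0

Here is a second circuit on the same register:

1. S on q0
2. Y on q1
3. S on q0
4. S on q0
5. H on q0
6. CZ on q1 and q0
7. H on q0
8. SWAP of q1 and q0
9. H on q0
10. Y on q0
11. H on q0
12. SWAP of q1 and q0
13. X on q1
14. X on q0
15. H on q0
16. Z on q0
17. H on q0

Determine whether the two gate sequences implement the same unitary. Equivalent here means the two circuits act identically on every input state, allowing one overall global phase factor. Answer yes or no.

No, they are not equivalent — no single phase factor reconciles the two unitaries.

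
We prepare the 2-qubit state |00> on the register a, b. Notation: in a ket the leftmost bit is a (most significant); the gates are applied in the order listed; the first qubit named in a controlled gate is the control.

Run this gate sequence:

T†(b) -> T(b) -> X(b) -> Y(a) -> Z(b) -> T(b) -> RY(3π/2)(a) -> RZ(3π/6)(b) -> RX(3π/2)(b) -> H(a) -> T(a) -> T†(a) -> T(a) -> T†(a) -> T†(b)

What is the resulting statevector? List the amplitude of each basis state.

The final amplitudes are sqrt(2)*I/2 on |00>, -sqrt(2)*exp(3*I*pi/4)/2 on |01>, 0 on |10>, 0 on |11>.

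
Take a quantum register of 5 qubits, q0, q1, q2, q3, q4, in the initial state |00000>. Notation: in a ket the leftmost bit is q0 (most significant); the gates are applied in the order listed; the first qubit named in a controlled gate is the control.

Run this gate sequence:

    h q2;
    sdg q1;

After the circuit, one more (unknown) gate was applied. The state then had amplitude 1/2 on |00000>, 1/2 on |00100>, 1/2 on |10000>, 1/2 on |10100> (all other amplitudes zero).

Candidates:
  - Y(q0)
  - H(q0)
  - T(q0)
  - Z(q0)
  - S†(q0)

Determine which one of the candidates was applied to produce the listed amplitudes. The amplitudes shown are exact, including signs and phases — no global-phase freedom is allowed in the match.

The applied gate was H(q0).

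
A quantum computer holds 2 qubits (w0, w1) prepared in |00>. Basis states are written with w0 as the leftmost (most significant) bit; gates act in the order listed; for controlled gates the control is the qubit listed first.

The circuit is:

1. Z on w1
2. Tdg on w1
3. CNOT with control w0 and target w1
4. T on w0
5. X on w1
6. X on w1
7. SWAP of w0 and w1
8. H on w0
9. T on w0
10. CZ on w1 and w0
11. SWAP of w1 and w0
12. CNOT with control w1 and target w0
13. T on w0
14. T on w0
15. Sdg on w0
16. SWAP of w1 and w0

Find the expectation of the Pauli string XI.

In the final state, XI has expectation 0.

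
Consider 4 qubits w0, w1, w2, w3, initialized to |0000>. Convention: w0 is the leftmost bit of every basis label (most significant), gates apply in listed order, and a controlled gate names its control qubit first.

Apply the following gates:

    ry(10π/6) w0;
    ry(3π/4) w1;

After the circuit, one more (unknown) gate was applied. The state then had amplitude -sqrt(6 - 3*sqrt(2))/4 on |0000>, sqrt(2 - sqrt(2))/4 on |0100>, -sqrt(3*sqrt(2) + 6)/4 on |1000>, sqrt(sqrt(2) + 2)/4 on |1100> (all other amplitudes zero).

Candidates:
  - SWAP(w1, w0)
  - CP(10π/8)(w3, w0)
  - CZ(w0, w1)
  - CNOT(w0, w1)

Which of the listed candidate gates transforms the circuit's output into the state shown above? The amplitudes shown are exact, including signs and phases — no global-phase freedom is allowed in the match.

The unique candidate consistent with the amplitudes is SWAP(w1, w0).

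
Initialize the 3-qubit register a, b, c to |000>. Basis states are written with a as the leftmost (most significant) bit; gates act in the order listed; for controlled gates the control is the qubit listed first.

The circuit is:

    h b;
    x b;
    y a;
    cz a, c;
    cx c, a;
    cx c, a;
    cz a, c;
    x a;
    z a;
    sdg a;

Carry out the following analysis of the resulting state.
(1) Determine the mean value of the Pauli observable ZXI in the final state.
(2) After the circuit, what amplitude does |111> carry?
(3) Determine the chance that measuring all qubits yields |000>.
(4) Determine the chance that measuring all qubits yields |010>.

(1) The expectation value of ZXI is 1.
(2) |111> carries amplitude 0 in the final state.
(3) The probability of measuring |000> is 1/2.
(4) The probability of measuring |010> is 1/2.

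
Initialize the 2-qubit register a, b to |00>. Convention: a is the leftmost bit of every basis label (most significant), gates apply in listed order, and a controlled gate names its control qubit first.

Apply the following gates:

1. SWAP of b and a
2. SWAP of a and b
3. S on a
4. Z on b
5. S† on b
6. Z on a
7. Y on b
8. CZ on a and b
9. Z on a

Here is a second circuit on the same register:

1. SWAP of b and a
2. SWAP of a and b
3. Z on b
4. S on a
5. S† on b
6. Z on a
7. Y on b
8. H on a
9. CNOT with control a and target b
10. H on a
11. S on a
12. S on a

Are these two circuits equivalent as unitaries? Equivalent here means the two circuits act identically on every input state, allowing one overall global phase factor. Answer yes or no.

No: there is an input state on which the two circuits produce genuinely different outputs (not merely differing by a phase).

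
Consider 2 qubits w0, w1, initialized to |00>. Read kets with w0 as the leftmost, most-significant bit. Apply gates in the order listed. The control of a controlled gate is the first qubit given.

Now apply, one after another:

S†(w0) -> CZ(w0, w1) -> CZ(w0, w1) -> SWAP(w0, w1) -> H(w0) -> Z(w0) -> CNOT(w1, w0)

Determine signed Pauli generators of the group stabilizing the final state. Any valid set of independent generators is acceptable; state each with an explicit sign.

One valid set of independent stabilizer generators is -XI, +IZ (any independent generating set of the same group is equally correct).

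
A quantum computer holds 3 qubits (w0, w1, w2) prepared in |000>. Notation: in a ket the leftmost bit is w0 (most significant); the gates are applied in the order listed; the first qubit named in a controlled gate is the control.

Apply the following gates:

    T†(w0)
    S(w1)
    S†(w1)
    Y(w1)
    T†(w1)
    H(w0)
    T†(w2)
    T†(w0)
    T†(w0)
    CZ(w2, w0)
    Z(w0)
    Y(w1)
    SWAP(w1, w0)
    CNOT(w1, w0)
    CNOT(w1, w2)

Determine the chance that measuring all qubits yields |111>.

Outcome |111> occurs with probability 1/2.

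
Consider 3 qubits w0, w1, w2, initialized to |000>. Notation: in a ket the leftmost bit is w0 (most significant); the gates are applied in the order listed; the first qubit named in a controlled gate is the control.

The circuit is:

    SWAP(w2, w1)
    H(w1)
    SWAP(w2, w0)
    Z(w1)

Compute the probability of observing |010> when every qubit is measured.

Outcome |010> occurs with probability 1/2.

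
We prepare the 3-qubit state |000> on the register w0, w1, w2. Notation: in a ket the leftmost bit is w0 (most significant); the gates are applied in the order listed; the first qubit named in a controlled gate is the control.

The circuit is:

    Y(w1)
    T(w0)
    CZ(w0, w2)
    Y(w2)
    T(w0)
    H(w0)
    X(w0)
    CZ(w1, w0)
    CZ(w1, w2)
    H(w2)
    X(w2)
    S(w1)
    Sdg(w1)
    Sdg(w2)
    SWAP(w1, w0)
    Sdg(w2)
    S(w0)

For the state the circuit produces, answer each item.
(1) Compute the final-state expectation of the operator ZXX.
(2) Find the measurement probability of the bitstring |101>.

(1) In the final state, ZXX has expectation 1.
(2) A full measurement returns |101> with probability 1/4.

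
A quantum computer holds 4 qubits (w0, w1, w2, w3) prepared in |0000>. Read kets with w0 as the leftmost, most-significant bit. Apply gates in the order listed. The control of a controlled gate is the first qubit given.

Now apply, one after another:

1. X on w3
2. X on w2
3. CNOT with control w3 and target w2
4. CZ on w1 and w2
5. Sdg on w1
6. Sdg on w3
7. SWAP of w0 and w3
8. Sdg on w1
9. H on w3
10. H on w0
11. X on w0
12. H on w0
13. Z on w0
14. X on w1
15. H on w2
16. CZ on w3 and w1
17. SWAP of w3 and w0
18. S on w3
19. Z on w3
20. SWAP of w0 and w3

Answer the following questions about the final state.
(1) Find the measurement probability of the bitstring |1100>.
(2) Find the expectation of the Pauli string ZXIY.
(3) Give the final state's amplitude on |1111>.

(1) Outcome |1100> occurs with probability 1/4. Key observation: steps 10-13 multiply out to the identity, so the circuit reduces to the remaining gates.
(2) The observable ZXIY averages to 0.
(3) |1111> carries amplitude 1/2 in the final state.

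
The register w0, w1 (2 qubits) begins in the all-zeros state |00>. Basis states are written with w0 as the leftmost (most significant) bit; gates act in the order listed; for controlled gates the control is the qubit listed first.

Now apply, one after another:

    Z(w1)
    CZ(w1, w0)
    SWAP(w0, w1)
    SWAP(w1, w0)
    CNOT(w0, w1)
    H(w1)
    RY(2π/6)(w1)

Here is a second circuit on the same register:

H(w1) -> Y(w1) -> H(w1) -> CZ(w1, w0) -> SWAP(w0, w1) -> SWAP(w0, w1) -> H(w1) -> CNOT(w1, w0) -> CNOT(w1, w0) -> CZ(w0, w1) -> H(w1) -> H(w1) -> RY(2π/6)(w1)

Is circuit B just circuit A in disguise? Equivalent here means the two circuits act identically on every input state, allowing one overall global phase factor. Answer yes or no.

No — the two circuits implement different unitaries, even allowing a global phase.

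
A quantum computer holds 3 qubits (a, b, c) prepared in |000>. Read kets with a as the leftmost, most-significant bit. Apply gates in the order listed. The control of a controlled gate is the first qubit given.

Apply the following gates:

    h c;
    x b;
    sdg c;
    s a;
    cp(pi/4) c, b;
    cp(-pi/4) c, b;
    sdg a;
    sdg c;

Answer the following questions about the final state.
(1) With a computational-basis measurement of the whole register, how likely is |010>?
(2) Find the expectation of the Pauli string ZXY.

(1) A full measurement returns |010> with probability 1/2.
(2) The expectation value of ZXY is 0.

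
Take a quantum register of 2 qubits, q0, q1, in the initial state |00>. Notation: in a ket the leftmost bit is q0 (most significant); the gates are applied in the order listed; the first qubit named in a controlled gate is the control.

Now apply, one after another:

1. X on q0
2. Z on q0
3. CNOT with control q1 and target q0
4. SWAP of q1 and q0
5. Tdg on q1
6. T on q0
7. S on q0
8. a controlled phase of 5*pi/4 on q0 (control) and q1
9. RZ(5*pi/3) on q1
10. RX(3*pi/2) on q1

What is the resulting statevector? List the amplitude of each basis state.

After the circuit, the state carries amplitude -sqrt(2)*exp(I*pi/12)/2 on |00>, sqrt(2)*exp(7*I*pi/12)/2 on |01>, 0 on |10>, 0 on |11>.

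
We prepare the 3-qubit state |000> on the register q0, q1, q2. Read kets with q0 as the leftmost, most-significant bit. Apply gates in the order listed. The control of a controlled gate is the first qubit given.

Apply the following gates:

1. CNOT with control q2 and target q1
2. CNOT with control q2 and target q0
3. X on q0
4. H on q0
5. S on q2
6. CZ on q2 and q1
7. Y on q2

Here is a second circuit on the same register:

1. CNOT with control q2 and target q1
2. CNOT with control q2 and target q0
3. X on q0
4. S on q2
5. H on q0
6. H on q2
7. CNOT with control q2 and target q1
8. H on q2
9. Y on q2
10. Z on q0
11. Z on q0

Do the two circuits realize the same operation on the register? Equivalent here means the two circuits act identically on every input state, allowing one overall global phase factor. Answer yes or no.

No — the two circuits implement different unitaries, even allowing a global phase.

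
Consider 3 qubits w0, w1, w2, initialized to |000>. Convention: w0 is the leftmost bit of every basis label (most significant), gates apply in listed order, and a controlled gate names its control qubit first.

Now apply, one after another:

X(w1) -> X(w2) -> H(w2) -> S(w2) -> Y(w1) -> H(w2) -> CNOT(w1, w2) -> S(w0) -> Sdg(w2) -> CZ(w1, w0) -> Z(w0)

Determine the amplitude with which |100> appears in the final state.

|100> carries amplitude 0 in the final state.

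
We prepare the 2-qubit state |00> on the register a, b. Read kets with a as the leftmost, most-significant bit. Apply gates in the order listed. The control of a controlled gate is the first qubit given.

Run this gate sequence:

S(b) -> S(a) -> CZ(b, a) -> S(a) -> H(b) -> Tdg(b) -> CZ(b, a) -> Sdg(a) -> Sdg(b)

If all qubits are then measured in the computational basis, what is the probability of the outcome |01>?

A full measurement returns |01> with probability 1/2.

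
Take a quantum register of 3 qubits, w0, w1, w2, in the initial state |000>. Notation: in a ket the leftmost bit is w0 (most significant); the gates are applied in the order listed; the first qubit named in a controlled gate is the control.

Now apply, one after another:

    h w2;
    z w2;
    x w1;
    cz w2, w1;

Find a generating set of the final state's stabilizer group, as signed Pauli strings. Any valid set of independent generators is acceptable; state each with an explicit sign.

The final state is stabilized by the group generated by +IIX, +ZII, -IZI; other independent generating sets are equally valid.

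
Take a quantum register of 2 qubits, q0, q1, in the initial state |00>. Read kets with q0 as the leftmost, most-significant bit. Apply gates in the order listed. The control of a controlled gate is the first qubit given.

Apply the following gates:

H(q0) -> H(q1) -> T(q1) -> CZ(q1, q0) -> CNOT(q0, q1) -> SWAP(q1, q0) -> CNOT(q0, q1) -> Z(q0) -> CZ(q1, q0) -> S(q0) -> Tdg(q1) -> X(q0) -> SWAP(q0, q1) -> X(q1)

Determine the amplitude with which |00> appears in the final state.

The amplitude on |00> is 1/2.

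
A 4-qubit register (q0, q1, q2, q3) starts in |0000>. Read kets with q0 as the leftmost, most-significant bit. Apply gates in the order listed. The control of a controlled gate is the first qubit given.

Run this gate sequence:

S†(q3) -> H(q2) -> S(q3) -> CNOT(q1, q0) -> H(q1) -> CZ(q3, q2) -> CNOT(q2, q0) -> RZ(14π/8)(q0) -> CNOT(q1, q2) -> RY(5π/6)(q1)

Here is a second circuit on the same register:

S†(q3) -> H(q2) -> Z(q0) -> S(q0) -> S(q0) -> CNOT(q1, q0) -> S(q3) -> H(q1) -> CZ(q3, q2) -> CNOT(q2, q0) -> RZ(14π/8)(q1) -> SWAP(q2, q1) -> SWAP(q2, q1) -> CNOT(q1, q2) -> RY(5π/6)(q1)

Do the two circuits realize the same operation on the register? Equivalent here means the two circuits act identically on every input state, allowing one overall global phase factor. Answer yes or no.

No — the two circuits implement different unitaries, even allowing a global phase.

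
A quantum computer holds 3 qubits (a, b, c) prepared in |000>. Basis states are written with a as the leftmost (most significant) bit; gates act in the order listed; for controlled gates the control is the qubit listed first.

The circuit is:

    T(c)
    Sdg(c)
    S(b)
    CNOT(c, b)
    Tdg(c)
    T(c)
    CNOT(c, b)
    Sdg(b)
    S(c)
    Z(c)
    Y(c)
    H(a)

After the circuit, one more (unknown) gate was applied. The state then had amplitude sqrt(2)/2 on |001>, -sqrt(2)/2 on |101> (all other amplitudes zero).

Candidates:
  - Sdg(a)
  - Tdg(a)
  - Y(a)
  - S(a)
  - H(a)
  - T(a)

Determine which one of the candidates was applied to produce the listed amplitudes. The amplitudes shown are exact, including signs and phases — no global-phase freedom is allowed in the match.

The applied gate was Y(a).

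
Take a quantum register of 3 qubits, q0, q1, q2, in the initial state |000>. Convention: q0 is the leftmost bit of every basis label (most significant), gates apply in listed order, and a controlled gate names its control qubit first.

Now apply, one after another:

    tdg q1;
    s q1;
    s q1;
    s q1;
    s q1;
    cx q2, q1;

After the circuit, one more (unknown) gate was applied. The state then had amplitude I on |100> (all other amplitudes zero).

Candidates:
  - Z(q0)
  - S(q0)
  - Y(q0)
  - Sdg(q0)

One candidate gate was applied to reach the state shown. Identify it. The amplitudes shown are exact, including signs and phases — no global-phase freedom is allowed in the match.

The unique candidate consistent with the amplitudes is Y(q0). Key observation: the block from step 2 through step 5 cancels to the identity and can be dropped.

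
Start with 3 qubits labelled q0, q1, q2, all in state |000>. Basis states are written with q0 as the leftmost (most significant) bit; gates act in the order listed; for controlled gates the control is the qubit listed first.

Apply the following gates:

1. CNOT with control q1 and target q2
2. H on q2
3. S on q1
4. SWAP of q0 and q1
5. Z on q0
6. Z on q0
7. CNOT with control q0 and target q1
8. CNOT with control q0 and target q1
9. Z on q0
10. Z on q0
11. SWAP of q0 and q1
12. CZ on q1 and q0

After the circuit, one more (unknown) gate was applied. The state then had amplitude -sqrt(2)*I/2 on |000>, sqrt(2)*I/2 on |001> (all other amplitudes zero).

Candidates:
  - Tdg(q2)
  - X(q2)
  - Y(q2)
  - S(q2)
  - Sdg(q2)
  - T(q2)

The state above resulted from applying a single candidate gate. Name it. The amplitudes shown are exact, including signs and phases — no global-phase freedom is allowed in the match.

The applied gate was Y(q2).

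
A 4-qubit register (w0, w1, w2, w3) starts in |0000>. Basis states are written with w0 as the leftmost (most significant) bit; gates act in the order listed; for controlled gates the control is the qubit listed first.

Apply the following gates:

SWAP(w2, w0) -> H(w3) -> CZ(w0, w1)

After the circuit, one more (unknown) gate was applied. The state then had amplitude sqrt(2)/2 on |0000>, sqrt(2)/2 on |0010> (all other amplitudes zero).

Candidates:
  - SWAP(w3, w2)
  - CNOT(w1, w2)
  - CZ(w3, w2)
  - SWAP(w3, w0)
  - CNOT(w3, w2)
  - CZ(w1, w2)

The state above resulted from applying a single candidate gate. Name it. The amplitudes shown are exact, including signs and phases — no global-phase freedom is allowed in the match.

It was SWAP(w3, w2) that produced the state shown.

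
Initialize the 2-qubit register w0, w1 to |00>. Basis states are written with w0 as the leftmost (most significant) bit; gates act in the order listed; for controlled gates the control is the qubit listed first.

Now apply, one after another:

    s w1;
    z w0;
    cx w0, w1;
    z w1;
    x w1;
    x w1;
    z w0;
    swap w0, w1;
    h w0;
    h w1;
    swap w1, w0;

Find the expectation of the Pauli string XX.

The observable XX averages to 1. Key observation: steps 5-6 multiply out to the identity, so the circuit reduces to the remaining gates.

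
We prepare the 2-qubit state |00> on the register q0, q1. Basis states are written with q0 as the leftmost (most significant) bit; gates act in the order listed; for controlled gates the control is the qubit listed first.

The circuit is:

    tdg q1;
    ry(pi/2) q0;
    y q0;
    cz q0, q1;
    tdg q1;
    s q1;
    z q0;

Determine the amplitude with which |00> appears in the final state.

The final state's coefficient on |00> equals -sqrt(2)*I/2.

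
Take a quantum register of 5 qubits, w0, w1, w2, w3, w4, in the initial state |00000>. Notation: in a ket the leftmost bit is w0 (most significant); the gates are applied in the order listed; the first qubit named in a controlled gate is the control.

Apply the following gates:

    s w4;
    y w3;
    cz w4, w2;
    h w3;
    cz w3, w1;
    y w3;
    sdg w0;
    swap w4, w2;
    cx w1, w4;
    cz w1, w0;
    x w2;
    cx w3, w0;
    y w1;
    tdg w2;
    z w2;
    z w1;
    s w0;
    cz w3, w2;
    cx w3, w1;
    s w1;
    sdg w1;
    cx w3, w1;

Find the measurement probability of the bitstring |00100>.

A full measurement returns |00100> with probability 0.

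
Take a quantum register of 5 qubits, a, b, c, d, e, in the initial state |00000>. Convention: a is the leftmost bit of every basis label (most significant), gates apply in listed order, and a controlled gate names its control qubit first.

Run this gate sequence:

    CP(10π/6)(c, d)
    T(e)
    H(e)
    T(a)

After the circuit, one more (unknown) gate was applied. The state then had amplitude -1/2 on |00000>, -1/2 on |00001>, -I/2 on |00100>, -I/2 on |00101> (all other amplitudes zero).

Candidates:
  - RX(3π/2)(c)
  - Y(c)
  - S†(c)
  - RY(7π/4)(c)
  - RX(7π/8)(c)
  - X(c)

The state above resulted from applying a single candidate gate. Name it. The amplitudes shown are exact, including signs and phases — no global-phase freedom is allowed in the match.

The unique candidate consistent with the amplitudes is RX(3π/2)(c).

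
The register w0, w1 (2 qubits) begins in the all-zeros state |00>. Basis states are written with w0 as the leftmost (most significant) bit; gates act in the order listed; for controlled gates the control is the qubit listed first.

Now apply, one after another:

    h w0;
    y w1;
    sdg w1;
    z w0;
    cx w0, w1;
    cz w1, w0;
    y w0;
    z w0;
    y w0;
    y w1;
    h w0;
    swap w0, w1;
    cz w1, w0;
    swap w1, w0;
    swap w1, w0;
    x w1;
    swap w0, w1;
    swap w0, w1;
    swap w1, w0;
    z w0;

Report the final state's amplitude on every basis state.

The final amplitudes are I/2 on |00>, -I/2 on |01>, -I/2 on |10>, I/2 on |11>.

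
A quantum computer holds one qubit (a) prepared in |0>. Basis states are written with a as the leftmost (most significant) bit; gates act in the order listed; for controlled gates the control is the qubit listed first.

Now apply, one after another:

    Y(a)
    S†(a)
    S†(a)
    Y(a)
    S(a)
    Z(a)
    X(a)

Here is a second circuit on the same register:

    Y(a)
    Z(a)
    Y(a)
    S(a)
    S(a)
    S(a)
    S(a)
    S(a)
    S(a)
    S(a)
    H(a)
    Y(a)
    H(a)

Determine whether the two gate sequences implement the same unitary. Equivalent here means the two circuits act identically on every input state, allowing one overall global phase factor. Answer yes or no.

No, they are not equivalent — no single phase factor reconciles the two unitaries.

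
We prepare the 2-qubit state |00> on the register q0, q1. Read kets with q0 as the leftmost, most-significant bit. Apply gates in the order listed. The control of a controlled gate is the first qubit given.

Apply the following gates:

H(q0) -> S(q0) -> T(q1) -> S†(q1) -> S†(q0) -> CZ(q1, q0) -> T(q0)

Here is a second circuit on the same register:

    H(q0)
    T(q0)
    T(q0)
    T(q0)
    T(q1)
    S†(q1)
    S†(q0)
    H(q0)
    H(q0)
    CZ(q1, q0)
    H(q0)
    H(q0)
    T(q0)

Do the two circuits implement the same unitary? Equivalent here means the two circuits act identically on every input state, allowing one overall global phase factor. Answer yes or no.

No: there is an input state on which the two circuits produce genuinely different outputs (not merely differing by a phase).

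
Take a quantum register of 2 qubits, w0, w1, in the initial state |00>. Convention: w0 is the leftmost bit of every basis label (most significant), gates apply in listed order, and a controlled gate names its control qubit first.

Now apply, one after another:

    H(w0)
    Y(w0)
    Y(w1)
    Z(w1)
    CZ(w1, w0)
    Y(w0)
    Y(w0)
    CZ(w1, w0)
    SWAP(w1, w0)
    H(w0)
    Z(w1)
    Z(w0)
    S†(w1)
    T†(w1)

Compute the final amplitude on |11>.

The final state's coefficient on |11> equals exp(I*pi/4)/2. Key observation: gates 5-8 undo each other exactly, leaving only the rest of the circuit to track.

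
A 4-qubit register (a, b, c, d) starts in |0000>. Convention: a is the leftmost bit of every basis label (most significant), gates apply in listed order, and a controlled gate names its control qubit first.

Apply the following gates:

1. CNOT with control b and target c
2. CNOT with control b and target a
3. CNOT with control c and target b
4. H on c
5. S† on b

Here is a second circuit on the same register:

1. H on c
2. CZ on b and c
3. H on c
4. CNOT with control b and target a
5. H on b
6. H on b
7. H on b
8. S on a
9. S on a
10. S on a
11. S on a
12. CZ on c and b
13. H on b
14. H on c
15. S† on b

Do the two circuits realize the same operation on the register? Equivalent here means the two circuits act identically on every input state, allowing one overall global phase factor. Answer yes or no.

Yes: on every input state the two circuits agree up to one overall phase factor.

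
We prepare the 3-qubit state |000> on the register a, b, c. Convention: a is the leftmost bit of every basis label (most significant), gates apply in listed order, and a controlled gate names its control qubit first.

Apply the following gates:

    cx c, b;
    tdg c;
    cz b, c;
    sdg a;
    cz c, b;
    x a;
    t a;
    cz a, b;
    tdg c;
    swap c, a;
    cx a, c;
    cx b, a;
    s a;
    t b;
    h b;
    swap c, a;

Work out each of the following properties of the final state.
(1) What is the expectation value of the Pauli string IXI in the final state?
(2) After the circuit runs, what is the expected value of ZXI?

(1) The expectation value of IXI is 1.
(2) In the final state, ZXI has expectation -1.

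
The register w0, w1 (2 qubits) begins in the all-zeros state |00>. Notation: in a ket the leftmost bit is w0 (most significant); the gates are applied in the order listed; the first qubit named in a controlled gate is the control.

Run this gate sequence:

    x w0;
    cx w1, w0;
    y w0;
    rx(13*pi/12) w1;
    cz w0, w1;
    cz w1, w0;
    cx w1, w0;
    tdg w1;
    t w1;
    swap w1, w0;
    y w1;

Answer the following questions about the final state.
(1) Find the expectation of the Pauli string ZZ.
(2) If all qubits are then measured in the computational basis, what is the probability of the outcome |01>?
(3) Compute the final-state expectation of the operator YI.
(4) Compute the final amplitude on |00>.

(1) In the final state, ZZ has expectation -1.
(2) A full measurement returns |01> with probability -sqrt(6)/8 - sqrt(2)/8 + 1/2.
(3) In the final state, YI has expectation 0.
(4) The amplitude on |00> is 0.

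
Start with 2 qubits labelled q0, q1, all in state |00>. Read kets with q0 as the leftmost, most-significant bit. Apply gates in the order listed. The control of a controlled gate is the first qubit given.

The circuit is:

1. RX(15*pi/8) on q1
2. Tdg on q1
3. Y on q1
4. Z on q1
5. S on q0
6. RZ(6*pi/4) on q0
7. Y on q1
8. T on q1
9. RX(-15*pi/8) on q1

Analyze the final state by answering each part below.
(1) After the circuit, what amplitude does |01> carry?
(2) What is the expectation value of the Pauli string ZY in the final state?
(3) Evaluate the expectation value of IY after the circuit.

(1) The amplitude on |01> is -sqrt(2 - sqrt(2))*exp(3*I*pi/4)/2.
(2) The observable ZY averages to -sqrt(2)/2.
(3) The observable IY averages to -sqrt(2)/2.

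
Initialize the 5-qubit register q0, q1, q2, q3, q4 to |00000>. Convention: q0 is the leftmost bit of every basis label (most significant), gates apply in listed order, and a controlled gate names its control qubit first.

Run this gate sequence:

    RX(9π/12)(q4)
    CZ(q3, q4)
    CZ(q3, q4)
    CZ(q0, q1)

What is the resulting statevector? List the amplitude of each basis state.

After the circuit, the state carries amplitude sqrt(2 - sqrt(2))/2 on |00000>, -I*sqrt(sqrt(2) + 2)/2 on |00001>, and 0 on every other basis state.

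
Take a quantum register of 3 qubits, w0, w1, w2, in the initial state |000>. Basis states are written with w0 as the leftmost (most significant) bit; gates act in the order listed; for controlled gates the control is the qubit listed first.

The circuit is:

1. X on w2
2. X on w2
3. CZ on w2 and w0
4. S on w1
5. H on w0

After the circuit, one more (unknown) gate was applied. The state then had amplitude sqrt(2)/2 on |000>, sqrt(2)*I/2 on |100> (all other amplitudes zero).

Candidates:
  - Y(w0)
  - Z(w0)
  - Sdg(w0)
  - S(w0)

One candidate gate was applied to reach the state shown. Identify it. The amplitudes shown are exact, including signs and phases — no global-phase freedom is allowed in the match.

The applied gate was S(w0). Key observation: steps 1-2 multiply out to the identity, so the circuit reduces to the remaining gates.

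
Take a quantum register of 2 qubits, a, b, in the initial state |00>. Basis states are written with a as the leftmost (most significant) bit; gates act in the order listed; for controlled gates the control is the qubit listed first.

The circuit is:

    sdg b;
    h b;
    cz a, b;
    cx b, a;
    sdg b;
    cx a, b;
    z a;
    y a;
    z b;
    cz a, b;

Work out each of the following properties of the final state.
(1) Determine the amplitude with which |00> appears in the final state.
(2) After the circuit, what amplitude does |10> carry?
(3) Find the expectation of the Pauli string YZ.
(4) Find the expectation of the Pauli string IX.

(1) The final state's coefficient on |00> equals sqrt(2)/2.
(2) The amplitude on |10> is sqrt(2)*I/2.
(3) The expectation value of YZ is 1.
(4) In the final state, IX has expectation 0.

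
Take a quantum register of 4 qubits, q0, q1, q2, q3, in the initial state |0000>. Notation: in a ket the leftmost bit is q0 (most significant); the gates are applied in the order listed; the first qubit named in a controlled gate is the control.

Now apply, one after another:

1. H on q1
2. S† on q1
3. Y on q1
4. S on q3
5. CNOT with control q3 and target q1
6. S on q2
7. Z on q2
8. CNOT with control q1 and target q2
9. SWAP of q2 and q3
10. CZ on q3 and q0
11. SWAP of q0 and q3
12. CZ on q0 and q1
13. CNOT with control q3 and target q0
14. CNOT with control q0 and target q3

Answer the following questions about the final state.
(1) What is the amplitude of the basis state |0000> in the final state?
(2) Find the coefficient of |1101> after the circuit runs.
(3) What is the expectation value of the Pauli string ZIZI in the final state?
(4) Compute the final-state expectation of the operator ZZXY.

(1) The final state's coefficient on |0000> equals -sqrt(2)/2.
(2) |1101> carries amplitude -sqrt(2)*I/2 in the final state.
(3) The expectation value of ZIZI is 0.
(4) The observable ZZXY averages to 0.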